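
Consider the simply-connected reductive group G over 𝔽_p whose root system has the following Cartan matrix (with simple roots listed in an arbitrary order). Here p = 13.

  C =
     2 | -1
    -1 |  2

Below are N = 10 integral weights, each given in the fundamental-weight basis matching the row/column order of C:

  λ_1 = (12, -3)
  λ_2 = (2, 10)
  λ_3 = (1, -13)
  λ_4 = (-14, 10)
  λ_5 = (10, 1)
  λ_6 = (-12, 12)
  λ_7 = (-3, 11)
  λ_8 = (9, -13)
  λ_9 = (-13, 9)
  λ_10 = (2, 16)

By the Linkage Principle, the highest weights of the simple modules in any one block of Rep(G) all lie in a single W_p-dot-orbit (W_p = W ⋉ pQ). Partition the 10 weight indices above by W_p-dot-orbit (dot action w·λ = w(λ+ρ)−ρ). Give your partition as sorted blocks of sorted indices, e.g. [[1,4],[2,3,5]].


Type A_2, rank 2, |W|=6; reorder rows/cols to standard.

Each λ_j+ρ reduced to Ā_13; 2-tuples below use C's row order:

  λ_1 → (11, 2)
  λ_2 → (2, 10)
  λ_3 → (10, 2)
  λ_4 → (11, 2)
  λ_5 → (11, 2)
  λ_6 → (11, 2)
  λ_7 → (2, 10)
  λ_8 → (2, 10)
  λ_9 → (10, 2)
  λ_10 → (4, 6)

Linkage partition of the 10 weights (4 classes, p=13):

[[1, 4, 5, 6], [2, 7, 8], [3, 9], [10]]


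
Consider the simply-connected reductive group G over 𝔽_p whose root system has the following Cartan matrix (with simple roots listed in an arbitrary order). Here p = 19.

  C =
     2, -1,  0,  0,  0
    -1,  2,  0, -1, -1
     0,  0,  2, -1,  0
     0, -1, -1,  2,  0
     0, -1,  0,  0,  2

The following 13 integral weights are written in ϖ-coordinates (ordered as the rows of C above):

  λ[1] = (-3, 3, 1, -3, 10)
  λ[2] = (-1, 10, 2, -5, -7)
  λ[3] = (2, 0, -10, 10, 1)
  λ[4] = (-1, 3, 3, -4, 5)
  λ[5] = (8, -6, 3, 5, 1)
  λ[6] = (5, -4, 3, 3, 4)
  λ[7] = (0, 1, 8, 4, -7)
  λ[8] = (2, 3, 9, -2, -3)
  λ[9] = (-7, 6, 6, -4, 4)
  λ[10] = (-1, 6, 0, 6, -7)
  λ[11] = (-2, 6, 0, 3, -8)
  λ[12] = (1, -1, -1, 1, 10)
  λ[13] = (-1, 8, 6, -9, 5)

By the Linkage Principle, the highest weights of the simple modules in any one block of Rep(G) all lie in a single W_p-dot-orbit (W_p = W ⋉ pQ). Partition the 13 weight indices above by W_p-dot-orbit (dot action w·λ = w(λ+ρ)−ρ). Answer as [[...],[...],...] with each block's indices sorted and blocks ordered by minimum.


Dynkin diagram of C (from the 8 off-diagonal −1 entries): D_5.

Ā_19 reps of the 13 weights (D_5, coords as presented):

  1: (2, 0, 0, 2, 11);  2: (0, 1, 1, 3, 6);  3: (3, 1, 9, 1, 2);  4: (0, 1, 1, 3, 6);  5: (4, 2, 4, 1, 3);  6: (3, 3, 4, 1, 2);  7: (3, 1, 9, 1, 2);  8: (3, 1, 9, 1, 2);  9: (4, 2, 4, 1, 3);  10: (0, 1, 1, 3, 6);  11: (0, 1, 1, 3, 6);  12: (2, 0, 0, 2, 11);  13: (0, 1, 1, 3, 6)

These 13 weights hit 5 W_19-dot-orbits; sizes (2, 5, 3, 2, 1):

[[1, 12], [2, 4, 10, 11, 13], [3, 7, 8], [5, 9], [6]]


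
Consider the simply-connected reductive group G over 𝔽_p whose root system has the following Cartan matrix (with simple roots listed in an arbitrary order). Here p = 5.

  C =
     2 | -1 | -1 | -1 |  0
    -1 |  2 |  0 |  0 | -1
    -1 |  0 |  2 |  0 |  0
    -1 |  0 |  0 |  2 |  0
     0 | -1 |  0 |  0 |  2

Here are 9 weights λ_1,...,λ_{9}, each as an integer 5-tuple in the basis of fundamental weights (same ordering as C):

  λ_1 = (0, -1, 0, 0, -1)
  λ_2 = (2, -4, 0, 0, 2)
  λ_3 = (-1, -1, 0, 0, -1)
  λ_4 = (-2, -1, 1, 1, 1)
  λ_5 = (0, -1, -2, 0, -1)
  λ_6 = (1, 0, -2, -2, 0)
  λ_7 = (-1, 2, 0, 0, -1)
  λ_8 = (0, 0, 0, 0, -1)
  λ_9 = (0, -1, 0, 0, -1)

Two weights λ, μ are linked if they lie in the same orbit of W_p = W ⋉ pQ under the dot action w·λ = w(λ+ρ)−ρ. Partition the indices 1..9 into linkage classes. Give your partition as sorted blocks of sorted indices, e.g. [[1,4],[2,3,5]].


Type D_5, rank 5, |W|=1920; reorder rows/cols to standard.

Ā_5 reps of the 9 weights (D_5, coords as presented):

  λ_1 → (1, 0, 1, 1, 0) · λ_2 → (0, 0, 1, 1, 0) · λ_3 → (0, 0, 1, 1, 0) · λ_4 → (0, 1, 1, 1, 1) · λ_5 → (0, 0, 1, 1, 0) · λ_6 → (0, 1, 1, 1, 1) · λ_7 → (0, 0, 1, 1, 0) · λ_8 → (1, 0, 1, 1, 0) · λ_9 → (1, 0, 1, 1, 0)

The 9 indices split into 3 linkage classes (same alcove rep ⇔ same W_5-dot-orbit):

[[1, 8, 9], [2, 3, 5, 7], [4, 6]]


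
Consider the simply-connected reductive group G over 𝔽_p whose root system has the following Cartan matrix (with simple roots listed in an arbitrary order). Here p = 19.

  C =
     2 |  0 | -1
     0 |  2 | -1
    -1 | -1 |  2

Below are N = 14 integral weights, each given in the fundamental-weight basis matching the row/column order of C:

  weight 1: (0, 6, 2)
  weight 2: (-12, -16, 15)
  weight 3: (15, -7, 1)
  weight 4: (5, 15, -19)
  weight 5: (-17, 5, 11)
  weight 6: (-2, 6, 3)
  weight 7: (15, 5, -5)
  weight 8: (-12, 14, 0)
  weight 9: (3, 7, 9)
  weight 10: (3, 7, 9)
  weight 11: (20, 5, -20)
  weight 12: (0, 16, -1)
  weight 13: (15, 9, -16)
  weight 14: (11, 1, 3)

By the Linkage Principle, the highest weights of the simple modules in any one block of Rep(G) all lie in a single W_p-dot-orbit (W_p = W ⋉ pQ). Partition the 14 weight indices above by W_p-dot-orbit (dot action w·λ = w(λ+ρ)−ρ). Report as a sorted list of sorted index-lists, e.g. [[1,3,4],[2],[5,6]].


Dynkin diagram of C (from the 4 off-diagonal −1 entries): A_3.

Alcove-folded reps (p=19, 14 weights, presented ϖ-order):

  [1] (1, 7, 3);  [2] (1, 5, 10);  [3] (12, 2, 4);  [4] (12, 2, 4);  [5] (12, 2, 4);  [6] (1, 7, 3);  [7] (12, 2, 4);  [8] (1, 5, 10);  [9] (1, 5, 10);  [10] (1, 5, 10);  [11] (0, 11, 6);  [12] (1, 17, 0);  [13] (1, 5, 10);  [14] (12, 2, 4)

5 distinct reps among the 14 weights ⇒ 5 W_19-linkage classes:

[[1, 6], [2, 8, 9, 10, 13], [3, 4, 5, 7, 14], [11], [12]]


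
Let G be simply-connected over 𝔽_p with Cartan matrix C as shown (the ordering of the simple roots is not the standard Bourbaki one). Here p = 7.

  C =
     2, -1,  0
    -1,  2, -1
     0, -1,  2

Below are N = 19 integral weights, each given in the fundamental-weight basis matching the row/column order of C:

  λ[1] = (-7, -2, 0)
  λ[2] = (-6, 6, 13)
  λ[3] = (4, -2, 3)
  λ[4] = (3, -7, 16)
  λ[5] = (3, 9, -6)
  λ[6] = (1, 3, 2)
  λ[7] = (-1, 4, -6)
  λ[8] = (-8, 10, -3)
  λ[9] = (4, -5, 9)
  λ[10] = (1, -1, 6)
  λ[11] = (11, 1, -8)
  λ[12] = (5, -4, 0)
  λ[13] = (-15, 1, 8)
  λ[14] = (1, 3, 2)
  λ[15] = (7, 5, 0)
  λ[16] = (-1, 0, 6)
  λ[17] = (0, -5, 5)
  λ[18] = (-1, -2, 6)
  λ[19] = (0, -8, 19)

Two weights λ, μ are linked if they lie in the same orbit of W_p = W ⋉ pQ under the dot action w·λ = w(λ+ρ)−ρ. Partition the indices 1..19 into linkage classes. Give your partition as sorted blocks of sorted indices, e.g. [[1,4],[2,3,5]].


Type A_3, rank 3, |W|=24; reorder rows/cols to standard.

Folding the 19 weights λ_j+ρ into Ā_7 (reps in the given 3-coord order):

  1: (1, 0, 6)
  2: (0, 0, 5)
  3: (3, 1, 2)
  4: (3, 1, 2)
  5: (3, 0, 2)
  6: (0, 4, 1)
  7: (0, 0, 5)
  8: (3, 0, 2)
  9: (3, 1, 2)
  10: (0, 0, 5)
  11: (0, 0, 5)
  12: (3, 1, 2)
  13: (3, 0, 2)
  14: (0, 4, 1)
  15: (1, 0, 6)
  16: (1, 0, 6)
  17: (3, 1, 2)
  18: (1, 0, 6)
  19: (1, 0, 6)

Partition of {1..19} into 5 W_7-dot-orbits:

[[1, 15, 16, 18, 19], [2, 7, 10, 11], [3, 4, 9, 12, 17], [5, 8, 13], [6, 14]]


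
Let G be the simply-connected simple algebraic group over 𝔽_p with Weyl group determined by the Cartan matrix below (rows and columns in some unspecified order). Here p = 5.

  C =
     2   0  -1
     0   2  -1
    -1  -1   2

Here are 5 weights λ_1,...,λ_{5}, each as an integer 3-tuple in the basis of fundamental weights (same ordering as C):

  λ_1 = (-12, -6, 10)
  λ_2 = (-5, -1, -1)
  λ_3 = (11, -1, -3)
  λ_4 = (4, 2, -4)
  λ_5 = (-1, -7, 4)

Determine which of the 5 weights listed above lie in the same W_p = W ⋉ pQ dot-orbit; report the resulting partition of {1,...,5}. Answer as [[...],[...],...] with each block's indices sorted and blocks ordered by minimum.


A_3 Cartan matrix, 3 simple roots permuted; ρ=(1,1,1).

Folding the 5 weights λ_j+ρ into Ā_5 (reps in the given 3-coord order):

  λ_1 → (0, 4, 0) · λ_2 → (0, 4, 0) · λ_3 → (2, 0, 3) · λ_4 → (2, 0, 3) · λ_5 → (0, 4, 0)

Partition of {1..5} into 2 W_5-dot-orbits:

[[1, 2, 5], [3, 4]]


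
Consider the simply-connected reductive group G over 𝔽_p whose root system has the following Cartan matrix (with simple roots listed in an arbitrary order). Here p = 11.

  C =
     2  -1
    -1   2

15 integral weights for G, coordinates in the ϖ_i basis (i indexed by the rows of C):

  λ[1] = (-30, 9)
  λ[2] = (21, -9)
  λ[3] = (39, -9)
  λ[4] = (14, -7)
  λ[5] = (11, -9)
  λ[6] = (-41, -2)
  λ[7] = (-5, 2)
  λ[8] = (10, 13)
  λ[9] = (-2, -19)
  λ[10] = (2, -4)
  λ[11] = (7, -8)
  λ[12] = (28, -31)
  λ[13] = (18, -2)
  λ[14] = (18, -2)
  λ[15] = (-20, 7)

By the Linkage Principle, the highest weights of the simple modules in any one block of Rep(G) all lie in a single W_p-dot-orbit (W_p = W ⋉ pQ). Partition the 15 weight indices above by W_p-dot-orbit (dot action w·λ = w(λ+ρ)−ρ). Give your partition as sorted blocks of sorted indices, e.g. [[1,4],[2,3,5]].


Cartan matrix: type A_2 (|W|=6); un-permuting the 2 rows.

Ā_11 reps of the 15 weights (A_2, coords as presented):

    λ_1 → (1, 7)
    λ_2 → (0, 3)
    λ_3 → (1, 7)
    λ_4 → (5, 2)
    λ_5 → (3, 7)
    λ_6 → (1, 7)
    λ_7 → (3, 1)
    λ_8 → (0, 3)
    λ_9 → (3, 7)
    λ_10 → (0, 3)
    λ_11 → (1, 7)
    λ_12 → (3, 1)
    λ_13 → (3, 7)
    λ_14 → (3, 7)
    λ_15 → (0, 3)

These 15 weights hit 5 W_11-dot-orbits; sizes (4, 4, 1, 4, 2):

[[1, 3, 6, 11], [2, 8, 10, 15], [4], [5, 9, 13, 14], [7, 12]]


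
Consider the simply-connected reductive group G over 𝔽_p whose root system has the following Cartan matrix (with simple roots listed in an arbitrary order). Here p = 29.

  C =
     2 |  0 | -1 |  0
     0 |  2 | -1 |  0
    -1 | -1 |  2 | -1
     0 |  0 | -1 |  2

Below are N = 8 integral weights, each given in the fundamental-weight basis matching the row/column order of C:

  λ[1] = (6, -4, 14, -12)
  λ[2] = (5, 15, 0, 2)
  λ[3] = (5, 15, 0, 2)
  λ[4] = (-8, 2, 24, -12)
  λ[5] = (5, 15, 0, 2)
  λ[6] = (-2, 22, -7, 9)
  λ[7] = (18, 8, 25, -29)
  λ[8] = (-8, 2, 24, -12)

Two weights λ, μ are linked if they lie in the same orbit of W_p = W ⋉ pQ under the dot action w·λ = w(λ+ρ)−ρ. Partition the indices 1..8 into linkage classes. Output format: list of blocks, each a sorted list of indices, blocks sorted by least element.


Type D_4, rank 4, |W|=192; reorder rows/cols to standard.

Folding the 8 weights λ_j+ρ into Ā_29 (reps in the given 4-coord order):

  1: (7, 3, 1, 11);  2: (6, 16, 1, 3);  3: (6, 16, 1, 3);  4: (7, 3, 1, 11);  5: (6, 16, 1, 3);  6: (6, 16, 1, 3);  7: (6, 16, 1, 3);  8: (7, 3, 1, 11)

These 8 weights hit 2 W_29-dot-orbits; sizes (3, 5):

[[1, 4, 8], [2, 3, 5, 6, 7]]


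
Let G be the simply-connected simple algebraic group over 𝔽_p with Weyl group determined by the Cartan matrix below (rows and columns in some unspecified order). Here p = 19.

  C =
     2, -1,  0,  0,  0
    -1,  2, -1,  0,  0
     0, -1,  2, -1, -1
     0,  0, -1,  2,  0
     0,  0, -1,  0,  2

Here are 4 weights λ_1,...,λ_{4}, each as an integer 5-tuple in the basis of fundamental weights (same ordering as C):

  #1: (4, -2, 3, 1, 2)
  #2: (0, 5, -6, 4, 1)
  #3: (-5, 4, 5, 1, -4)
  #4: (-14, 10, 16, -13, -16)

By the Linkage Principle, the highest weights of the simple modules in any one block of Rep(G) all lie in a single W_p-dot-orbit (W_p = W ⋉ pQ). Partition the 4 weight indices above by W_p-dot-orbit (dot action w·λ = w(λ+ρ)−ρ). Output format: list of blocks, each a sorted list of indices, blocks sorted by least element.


D_5 Cartan matrix, 5 simple roots permuted; ρ=(1,1,1,1,1).

Folding the 4 weights λ_j+ρ into Ā_19 (reps in the given 5-coord order):

    λ_1+ρ ↦ (4, 1, 3, 2, 3)
    λ_2+ρ ↦ (1, 1, 2, 0, 3)
    λ_3+ρ ↦ (4, 1, 3, 2, 3)
    λ_4+ρ ↦ (1, 1, 2, 0, 3)

Grouping the 4 weights by Ā_19-representative: 2 linkage classes.

[[1, 3], [2, 4]]


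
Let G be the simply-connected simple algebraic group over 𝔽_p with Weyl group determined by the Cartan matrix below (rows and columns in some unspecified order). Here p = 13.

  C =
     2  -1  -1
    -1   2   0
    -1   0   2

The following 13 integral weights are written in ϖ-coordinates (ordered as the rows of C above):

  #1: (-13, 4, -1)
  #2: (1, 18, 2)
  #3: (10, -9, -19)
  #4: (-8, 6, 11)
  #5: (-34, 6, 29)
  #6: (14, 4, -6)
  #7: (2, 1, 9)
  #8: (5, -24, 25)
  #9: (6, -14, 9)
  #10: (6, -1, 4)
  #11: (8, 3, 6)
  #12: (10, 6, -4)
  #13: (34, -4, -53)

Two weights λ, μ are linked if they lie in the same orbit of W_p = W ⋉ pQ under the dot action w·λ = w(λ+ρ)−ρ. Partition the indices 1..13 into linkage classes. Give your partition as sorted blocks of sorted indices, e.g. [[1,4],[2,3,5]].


Cartan matrix: type A_3 (|W|=24); un-permuting the 3 rows.

λ_j+ρ reflected into Ā_13 (⟨·,θ^∨⟩≤13); 3-tuples as given:

    λ_1 → (7, 0, 5)
    λ_2 → (6, 2, 2)
    λ_3 → (6, 2, 2)
    λ_4 → (7, 0, 5)
    λ_5 → (6, 3, 0)
    λ_6 → (6, 2, 2)
    λ_7 → (3, 0, 8)
    λ_8 → (6, 3, 0)
    λ_9 → (6, 3, 0)
    λ_10 → (7, 0, 5)
    λ_11 → (6, 3, 0)
    λ_12 → (6, 2, 2)
    λ_13 → (6, 3, 0)

Partition of {1..13} into 4 W_13-dot-orbits:

[[1, 4, 10], [2, 3, 6, 12], [5, 8, 9, 11, 13], [7]]


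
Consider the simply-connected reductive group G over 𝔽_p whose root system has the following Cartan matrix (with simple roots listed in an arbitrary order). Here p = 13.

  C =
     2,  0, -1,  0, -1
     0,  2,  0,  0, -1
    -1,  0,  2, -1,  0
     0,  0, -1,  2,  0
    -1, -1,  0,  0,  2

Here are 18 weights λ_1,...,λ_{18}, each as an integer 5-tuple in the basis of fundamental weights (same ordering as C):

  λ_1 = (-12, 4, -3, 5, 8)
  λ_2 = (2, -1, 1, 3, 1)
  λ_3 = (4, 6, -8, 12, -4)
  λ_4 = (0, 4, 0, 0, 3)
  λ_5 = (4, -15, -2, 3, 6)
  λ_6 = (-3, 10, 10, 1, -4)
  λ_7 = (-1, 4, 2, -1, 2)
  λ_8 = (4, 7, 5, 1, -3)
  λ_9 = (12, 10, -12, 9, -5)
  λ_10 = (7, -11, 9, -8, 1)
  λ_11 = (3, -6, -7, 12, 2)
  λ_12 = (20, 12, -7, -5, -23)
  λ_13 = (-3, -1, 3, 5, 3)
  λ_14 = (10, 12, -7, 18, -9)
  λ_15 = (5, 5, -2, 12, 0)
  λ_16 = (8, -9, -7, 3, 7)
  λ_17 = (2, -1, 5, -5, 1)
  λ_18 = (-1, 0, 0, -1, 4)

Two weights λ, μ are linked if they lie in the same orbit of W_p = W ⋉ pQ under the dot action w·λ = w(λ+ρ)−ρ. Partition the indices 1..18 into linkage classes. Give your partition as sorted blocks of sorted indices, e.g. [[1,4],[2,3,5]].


Type A_5, rank 5, |W|=720; reorder rows/cols to standard.

λ_j+ρ reflected into Ā_13 (⟨·,θ^∨⟩≤13); 5-tuples as given:

  [1] (2, 0, 2, 6, 2) · [2] (3, 0, 2, 4, 2) · [3] (3, 0, 2, 4, 2) · [4] (1, 5, 1, 1, 4) · [5] (1, 5, 1, 1, 4) · [6] (3, 0, 2, 4, 2) · [7] (0, 5, 3, 0, 3) · [8] (3, 0, 2, 4, 2) · [9] (2, 0, 2, 6, 2) · [10] (0, 5, 3, 0, 3) · [11] (2, 0, 2, 6, 2) · [12] (2, 0, 2, 6, 2) · [13] (2, 0, 2, 6, 2) · [14] (0, 5, 3, 0, 3) · [15] (0, 1, 1, 0, 5) · [16] (3, 4, 2, 2, 0) · [17] (3, 0, 2, 4, 2) · [18] (0, 1, 1, 0, 5)

Linkage partition of the 18 weights (6 classes, p=13):

[[1, 9, 11, 12, 13], [2, 3, 6, 8, 17], [4, 5], [7, 10, 14], [15, 18], [16]]


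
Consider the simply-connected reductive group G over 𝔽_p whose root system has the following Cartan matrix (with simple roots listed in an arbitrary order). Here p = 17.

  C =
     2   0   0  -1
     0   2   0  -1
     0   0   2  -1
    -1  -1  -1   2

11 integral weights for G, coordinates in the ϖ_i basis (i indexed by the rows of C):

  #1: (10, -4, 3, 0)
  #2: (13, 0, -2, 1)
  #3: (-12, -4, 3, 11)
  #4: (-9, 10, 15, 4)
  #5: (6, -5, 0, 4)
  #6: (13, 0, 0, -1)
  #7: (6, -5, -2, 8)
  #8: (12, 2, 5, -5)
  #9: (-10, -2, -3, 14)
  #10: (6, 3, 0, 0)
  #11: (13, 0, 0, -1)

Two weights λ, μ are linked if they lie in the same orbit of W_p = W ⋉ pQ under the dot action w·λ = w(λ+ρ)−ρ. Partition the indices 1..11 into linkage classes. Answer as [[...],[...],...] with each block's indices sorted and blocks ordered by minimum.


Type D_4, rank 4, |W|=192; reorder rows/cols to standard.

Alcove-folded reps (p=17, 11 weights, presented ϖ-order):

  λ_1+ρ ↦ (9, 1, 2, 2)
  λ_2+ρ ↦ (14, 1, 1, 0)
  λ_3+ρ ↦ (9, 1, 2, 2)
  λ_4+ρ ↦ (7, 4, 1, 1)
  λ_5+ρ ↦ (7, 4, 1, 1)
  λ_6+ρ ↦ (14, 1, 1, 0)
  λ_7+ρ ↦ (7, 4, 1, 1)
  λ_8+ρ ↦ (9, 1, 2, 2)
  λ_9+ρ ↦ (9, 1, 2, 2)
  λ_10+ρ ↦ (7, 4, 1, 1)
  λ_11+ρ ↦ (14, 1, 1, 0)

The 11 indices split into 3 linkage classes (same alcove rep ⇔ same W_17-dot-orbit):

[[1, 3, 8, 9], [2, 6, 11], [4, 5, 7, 10]]


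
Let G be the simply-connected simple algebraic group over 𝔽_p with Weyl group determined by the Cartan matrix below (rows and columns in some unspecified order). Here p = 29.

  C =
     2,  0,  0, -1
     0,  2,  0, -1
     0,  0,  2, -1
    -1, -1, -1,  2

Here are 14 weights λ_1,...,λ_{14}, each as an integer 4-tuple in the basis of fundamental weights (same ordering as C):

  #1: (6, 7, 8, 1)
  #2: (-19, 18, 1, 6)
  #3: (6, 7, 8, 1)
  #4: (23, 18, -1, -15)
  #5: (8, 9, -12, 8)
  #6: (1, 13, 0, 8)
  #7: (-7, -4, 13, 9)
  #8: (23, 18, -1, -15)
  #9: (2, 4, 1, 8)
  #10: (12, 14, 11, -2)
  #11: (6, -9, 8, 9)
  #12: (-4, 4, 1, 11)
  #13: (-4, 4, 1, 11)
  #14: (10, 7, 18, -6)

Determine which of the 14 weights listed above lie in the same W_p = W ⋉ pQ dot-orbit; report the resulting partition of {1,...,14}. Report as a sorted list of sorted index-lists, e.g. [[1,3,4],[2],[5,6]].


C ↔ D_4 under row/col permutation; |W(D_4)| = 192.

λ_j+ρ reflected into Ā_29 (⟨·,θ^∨⟩≤29); 4-tuples as given:

  1: (7, 8, 9, 2) · 2: (7, 8, 9, 2) · 3: (7, 8, 9, 2) · 4: (10, 5, 14, 0) · 5: (7, 8, 9, 2) · 6: (2, 14, 1, 3) · 7: (6, 3, 14, 1) · 8: (10, 5, 14, 0) · 9: (3, 5, 2, 9) · 10: (3, 5, 2, 9) · 11: (7, 8, 9, 2) · 12: (3, 5, 2, 9) · 13: (3, 5, 2, 9) · 14: (6, 3, 14, 1)

Partition of {1..14} into 5 W_29-dot-orbits:

[[1, 2, 3, 5, 11], [4, 8], [6], [7, 14], [9, 10, 12, 13]]


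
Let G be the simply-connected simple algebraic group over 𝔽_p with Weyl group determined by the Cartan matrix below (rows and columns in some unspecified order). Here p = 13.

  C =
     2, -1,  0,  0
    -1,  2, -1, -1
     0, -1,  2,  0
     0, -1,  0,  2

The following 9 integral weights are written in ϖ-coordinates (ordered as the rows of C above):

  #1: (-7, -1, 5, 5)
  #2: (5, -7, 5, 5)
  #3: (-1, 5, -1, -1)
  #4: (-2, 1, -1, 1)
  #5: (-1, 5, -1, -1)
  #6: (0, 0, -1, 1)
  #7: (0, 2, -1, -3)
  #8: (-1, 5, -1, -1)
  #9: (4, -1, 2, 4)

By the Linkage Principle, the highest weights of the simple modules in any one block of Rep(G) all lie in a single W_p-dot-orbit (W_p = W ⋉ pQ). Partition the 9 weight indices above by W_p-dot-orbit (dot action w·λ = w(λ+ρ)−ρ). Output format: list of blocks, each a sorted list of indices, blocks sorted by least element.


Type D_4, rank 4, |W|=192; reorder rows/cols to standard.

Folding the 9 weights λ_j+ρ into Ā_13 (reps in the given 4-coord order):

  1: (0, 6, 0, 0);  2: (0, 6, 0, 0);  3: (0, 6, 0, 0);  4: (1, 1, 0, 2);  5: (0, 6, 0, 0);  6: (1, 1, 0, 2);  7: (1, 1, 0, 2);  8: (0, 6, 0, 0);  9: (5, 0, 3, 5)

Partition of {1..9} into 3 W_13-dot-orbits:

[[1, 2, 3, 5, 8], [4, 6, 7], [9]]


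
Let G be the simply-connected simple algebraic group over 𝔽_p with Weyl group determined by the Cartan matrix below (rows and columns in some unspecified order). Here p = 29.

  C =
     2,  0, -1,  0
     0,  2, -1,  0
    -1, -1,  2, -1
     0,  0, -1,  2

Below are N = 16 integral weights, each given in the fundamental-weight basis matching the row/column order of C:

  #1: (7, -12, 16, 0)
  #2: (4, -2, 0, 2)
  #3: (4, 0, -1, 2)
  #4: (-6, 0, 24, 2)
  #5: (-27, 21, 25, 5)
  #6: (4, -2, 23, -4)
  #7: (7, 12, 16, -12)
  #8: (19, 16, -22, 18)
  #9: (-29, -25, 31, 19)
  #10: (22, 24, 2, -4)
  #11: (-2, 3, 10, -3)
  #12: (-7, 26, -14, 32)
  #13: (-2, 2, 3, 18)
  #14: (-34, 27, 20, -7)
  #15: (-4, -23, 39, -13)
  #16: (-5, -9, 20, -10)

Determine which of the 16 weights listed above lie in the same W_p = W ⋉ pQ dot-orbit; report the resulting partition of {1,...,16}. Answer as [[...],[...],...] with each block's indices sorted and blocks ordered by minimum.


Type D_4, rank 4, |W|=192; reorder rows/cols to standard.

Ā_29 reps of the 16 weights (D_4, coords as presented):

  λ_1+ρ ↦ (8, 11, 3, 1)
  λ_2+ρ ↦ (5, 1, 0, 3)
  λ_3+ρ ↦ (5, 1, 0, 3)
  λ_4+ρ ↦ (5, 1, 0, 3)
  λ_5+ρ ↦ (1, 3, 3, 19)
  λ_6+ρ ↦ (5, 1, 0, 3)
  λ_7+ρ ↦ (1, 4, 8, 2)
  λ_8+ρ ↦ (1, 4, 8, 2)
  λ_9+ρ ↦ (5, 1, 0, 3)
  λ_10+ρ ↦ (1, 3, 3, 19)
  λ_11+ρ ↦ (1, 4, 8, 2)
  λ_12+ρ ↦ (1, 4, 8, 2)
  λ_13+ρ ↦ (1, 3, 3, 19)
  λ_14+ρ ↦ (1, 4, 8, 2)
  λ_15+ρ ↦ (8, 11, 3, 1)
  λ_16+ρ ↦ (4, 8, 0, 9)

5 distinct reps among the 16 weights ⇒ 5 W_29-linkage classes:

[[1, 15], [2, 3, 4, 6, 9], [5, 10, 13], [7, 8, 11, 12, 14], [16]]


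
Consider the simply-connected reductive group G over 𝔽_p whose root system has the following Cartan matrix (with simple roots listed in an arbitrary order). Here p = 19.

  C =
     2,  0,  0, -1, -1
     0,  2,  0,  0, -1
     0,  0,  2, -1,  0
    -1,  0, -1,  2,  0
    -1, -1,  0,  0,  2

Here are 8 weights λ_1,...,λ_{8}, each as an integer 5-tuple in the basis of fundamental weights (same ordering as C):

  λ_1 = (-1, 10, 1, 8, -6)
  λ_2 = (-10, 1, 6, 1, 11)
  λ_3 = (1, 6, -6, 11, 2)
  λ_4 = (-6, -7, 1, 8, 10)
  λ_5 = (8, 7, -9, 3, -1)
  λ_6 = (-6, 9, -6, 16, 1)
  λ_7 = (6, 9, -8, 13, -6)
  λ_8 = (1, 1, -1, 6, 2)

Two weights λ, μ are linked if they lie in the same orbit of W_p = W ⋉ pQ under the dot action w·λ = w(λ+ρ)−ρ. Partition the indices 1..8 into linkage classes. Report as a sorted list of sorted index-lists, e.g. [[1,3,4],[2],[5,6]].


Root system A_5: the 5×5 matrix C matches after relabeling.

Ā_19 reps of the 8 weights (A_5, coords as presented):

    [1] (5, 6, 2, 4, 0)
    [2] (2, 2, 0, 7, 3)
    [3] (2, 2, 0, 7, 3)
    [4] (5, 6, 2, 4, 0)
    [5] (5, 6, 2, 4, 0)
    [6] (2, 2, 0, 7, 3)
    [7] (2, 2, 0, 7, 3)
    [8] (2, 2, 0, 7, 3)

These 8 weights hit 2 W_19-dot-orbits; sizes (3, 5):

[[1, 4, 5], [2, 3, 6, 7, 8]]


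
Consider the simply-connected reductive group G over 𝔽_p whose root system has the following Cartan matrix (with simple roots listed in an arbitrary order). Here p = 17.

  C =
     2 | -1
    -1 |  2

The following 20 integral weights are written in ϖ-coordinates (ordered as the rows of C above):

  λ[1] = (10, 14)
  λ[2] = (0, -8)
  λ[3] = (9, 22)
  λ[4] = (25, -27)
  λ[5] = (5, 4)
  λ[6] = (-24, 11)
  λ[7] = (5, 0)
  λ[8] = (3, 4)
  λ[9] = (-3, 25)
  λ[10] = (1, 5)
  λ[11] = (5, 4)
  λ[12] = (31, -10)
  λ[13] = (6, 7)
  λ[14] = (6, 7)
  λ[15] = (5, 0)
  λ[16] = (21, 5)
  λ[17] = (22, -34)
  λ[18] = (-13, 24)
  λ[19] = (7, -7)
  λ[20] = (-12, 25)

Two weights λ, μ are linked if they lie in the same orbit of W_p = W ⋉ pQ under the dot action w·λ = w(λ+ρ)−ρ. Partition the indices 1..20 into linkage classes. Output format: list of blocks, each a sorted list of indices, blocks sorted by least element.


A_2 Cartan matrix, 2 simple roots permuted; ρ=(1,1).

Alcove-folded reps (p=17, 20 weights, presented ϖ-order):

  [1] (2, 6) · [2] (6, 1) · [3] (6, 1) · [4] (9, 8) · [5] (6, 5) · [6] (6, 5) · [7] (6, 1) · [8] (4, 5) · [9] (7, 8) · [10] (2, 6) · [11] (6, 5) · [12] (2, 6) · [13] (7, 8) · [14] (7, 8) · [15] (6, 1) · [16] (6, 5) · [17] (6, 1) · [18] (4, 5) · [19] (2, 6) · [20] (2, 6)

The 20 indices split into 6 linkage classes (same alcove rep ⇔ same W_17-dot-orbit):

[[1, 10, 12, 19, 20], [2, 3, 7, 15, 17], [4], [5, 6, 11, 16], [8, 18], [9, 13, 14]]


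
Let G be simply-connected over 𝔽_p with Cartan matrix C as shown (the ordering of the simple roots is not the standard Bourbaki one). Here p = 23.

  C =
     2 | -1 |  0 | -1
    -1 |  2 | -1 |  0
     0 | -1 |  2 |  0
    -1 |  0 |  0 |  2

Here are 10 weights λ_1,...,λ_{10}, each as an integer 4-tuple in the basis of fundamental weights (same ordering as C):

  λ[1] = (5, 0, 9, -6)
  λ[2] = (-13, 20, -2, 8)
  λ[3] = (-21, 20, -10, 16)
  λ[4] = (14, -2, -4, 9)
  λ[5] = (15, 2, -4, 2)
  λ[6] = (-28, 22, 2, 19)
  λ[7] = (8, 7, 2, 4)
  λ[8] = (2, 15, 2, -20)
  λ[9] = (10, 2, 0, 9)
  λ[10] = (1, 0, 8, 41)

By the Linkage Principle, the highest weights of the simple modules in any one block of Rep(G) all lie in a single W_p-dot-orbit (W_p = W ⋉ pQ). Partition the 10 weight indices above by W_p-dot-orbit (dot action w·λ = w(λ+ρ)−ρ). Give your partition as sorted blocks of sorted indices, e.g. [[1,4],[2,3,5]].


C ↔ A_4 under row/col permutation; |W(A_4)| = 120.

Folding the 10 weights λ_j+ρ into Ā_23 (reps in the given 4-coord order):

  λ_1+ρ ↦ (1, 1, 10, 5);  λ_2+ρ ↦ (9, 8, 1, 3);  λ_3+ρ ↦ (9, 8, 1, 3);  λ_4+ρ ↦ (11, 2, 1, 8);  λ_5+ρ ↦ (16, 0, 3, 3);  λ_6+ρ ↦ (16, 0, 3, 3);  λ_7+ρ ↦ (9, 8, 1, 3);  λ_8+ρ ↦ (16, 0, 3, 3);  λ_9+ρ ↦ (11, 2, 1, 8);  λ_10+ρ ↦ (11, 2, 1, 8)

These 10 weights hit 4 W_23-dot-orbits; sizes (1, 3, 3, 3):

[[1], [2, 3, 7], [4, 9, 10], [5, 6, 8]]


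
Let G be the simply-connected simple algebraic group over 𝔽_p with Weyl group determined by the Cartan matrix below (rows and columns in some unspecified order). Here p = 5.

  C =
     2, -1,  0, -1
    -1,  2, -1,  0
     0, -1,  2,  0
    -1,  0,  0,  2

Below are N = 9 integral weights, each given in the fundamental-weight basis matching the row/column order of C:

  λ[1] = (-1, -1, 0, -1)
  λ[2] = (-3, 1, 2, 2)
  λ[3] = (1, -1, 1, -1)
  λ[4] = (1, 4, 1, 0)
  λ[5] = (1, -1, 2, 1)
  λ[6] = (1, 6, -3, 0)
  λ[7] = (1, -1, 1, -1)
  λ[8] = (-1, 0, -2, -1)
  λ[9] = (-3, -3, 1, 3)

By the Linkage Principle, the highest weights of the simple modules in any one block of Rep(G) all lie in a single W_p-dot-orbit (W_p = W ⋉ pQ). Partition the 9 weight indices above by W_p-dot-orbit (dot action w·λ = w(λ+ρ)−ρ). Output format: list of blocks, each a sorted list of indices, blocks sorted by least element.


C ↔ A_4 under row/col permutation; |W(A_4)| = 120.

W_5-reps of the 9 weights in Ā_5 (same 4-coord order as C):

  1: (0, 0, 1, 0) · 2: (2, 0, 2, 0) · 3: (2, 0, 2, 0) · 4: (2, 0, 1, 0) · 5: (2, 0, 1, 0) · 6: (2, 0, 1, 0) · 7: (2, 0, 2, 0) · 8: (0, 0, 1, 0) · 9: (2, 0, 2, 0)

The 9 indices split into 3 linkage classes (same alcove rep ⇔ same W_5-dot-orbit):

[[1, 8], [2, 3, 7, 9], [4, 5, 6]]


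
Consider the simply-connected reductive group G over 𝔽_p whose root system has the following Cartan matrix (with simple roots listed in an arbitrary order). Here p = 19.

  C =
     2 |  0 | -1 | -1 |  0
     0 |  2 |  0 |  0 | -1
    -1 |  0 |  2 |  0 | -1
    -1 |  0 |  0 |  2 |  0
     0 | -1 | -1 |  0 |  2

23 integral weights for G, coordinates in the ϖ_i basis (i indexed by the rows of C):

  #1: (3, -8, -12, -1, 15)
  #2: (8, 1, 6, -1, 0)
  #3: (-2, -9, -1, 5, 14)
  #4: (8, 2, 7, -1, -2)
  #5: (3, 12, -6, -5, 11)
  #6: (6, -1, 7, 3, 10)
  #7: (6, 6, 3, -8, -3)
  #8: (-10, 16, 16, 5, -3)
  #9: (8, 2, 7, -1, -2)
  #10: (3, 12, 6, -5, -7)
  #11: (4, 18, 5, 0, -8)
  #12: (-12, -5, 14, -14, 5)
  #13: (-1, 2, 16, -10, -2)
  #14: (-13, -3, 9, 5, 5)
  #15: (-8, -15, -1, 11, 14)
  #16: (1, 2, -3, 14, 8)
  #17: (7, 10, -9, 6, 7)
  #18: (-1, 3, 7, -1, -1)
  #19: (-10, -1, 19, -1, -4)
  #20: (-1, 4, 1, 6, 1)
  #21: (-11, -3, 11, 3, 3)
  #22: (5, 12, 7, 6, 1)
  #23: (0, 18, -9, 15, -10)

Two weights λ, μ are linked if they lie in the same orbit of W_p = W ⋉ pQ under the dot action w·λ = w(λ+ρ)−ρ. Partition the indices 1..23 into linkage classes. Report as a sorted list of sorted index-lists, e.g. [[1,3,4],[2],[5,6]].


Type A_5, rank 5, |W|=720; reorder rows/cols to standard.

λ_j+ρ reflected into Ā_19 (⟨·,θ^∨⟩≤19); 5-tuples as given:

  1: (0, 5, 2, 7, 2);  2: (9, 2, 7, 0, 1);  3: (0, 7, 1, 4, 6);  4: (9, 2, 7, 0, 1);  5: (0, 7, 1, 4, 6);  6: (0, 4, 8, 0, 0);  7: (0, 5, 2, 7, 2);  8: (4, 2, 2, 6, 2);  9: (9, 2, 7, 0, 1);  10: (0, 7, 1, 4, 6);  11: (0, 7, 1, 4, 6);  12: (4, 2, 2, 6, 2);  13: (9, 2, 7, 0, 1);  14: (4, 2, 2, 6, 2);  15: (0, 7, 1, 4, 6);  16: (0, 5, 2, 7, 2);  17: (0, 4, 8, 0, 0);  18: (0, 4, 8, 0, 0);  19: (0, 2, 8, 8, 0);  20: (0, 5, 2, 7, 2);  21: (4, 2, 2, 6, 2);  22: (4, 2, 2, 6, 2);  23: (9, 2, 7, 0, 1)

The 23 indices split into 6 linkage classes (same alcove rep ⇔ same W_19-dot-orbit):

[[1, 7, 16, 20], [2, 4, 9, 13, 23], [3, 5, 10, 11, 15], [6, 17, 18], [8, 12, 14, 21, 22], [19]]


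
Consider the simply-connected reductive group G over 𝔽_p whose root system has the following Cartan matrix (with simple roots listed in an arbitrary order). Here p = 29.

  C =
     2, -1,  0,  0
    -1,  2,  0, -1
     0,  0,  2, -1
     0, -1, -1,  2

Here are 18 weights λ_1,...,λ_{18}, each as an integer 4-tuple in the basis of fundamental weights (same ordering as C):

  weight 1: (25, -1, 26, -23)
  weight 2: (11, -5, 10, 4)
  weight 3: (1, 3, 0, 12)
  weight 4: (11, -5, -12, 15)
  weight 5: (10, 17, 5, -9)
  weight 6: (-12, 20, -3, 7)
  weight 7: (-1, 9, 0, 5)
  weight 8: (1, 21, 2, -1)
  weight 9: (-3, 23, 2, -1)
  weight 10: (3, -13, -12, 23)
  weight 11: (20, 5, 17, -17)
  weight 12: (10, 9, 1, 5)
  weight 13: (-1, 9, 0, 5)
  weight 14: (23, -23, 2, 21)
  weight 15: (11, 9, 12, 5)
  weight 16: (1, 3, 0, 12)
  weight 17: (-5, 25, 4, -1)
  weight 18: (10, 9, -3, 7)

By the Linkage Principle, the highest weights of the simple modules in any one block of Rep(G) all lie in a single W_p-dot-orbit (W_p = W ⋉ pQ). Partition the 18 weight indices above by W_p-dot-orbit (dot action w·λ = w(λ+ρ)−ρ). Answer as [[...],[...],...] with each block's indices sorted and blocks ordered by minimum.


Dynkin diagram of C (from the 6 off-diagonal −1 entries): A_4.

Folding the 18 weights λ_j+ρ into Ā_29 (reps in the given 4-coord order):

  λ_1+ρ ↦ (2, 22, 3, 0) · λ_2+ρ ↦ (8, 4, 11, 1) · λ_3+ρ ↦ (2, 4, 1, 13) · λ_4+ρ ↦ (8, 4, 11, 1) · λ_5+ρ ↦ (11, 10, 2, 6) · λ_6+ρ ↦ (11, 10, 2, 6) · λ_7+ρ ↦ (0, 10, 1, 6) · λ_8+ρ ↦ (2, 22, 3, 0) · λ_9+ρ ↦ (2, 22, 3, 0) · λ_10+ρ ↦ (8, 4, 11, 1) · λ_11+ρ ↦ (11, 10, 2, 6) · λ_12+ρ ↦ (11, 10, 2, 6) · λ_13+ρ ↦ (0, 10, 1, 6) · λ_14+ρ ↦ (2, 22, 3, 0) · λ_15+ρ ↦ (0, 10, 1, 6) · λ_16+ρ ↦ (2, 4, 1, 13) · λ_17+ρ ↦ (2, 22, 3, 0) · λ_18+ρ ↦ (11, 10, 2, 6)

The 18 indices split into 5 linkage classes (same alcove rep ⇔ same W_29-dot-orbit):

[[1, 8, 9, 14, 17], [2, 4, 10], [3, 16], [5, 6, 11, 12, 18], [7, 13, 15]]


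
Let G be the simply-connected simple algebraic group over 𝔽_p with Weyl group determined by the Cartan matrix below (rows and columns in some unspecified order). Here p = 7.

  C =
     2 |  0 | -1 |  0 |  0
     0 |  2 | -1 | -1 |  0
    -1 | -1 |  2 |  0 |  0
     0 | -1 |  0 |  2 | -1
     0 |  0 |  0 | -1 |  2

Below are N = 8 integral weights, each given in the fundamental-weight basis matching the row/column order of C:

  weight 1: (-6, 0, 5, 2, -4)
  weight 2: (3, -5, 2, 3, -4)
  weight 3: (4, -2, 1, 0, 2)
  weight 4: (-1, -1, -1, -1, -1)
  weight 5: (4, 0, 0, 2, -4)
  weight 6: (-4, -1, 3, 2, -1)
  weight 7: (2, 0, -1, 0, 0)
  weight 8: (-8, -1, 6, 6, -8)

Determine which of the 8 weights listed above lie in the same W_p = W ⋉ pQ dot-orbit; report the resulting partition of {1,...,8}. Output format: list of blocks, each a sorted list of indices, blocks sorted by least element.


Root system A_5: the 5×5 matrix C matches after relabeling.

Alcove-folded reps (p=7, 8 weights, presented ϖ-order):

  λ_1+ρ ↦ (2, 1, 1, 0, 0) · λ_2+ρ ↦ (3, 0, 1, 3, 0) · λ_3+ρ ↦ (2, 1, 1, 0, 0) · λ_4+ρ ↦ (0, 0, 0, 0, 0) · λ_5+ρ ↦ (2, 1, 1, 0, 0) · λ_6+ρ ↦ (3, 0, 1, 3, 0) · λ_7+ρ ↦ (3, 1, 0, 1, 1) · λ_8+ρ ↦ (0, 0, 0, 0, 0)

Partition of {1..8} into 4 W_7-dot-orbits:

[[1, 3, 5], [2, 6], [4, 8], [7]]


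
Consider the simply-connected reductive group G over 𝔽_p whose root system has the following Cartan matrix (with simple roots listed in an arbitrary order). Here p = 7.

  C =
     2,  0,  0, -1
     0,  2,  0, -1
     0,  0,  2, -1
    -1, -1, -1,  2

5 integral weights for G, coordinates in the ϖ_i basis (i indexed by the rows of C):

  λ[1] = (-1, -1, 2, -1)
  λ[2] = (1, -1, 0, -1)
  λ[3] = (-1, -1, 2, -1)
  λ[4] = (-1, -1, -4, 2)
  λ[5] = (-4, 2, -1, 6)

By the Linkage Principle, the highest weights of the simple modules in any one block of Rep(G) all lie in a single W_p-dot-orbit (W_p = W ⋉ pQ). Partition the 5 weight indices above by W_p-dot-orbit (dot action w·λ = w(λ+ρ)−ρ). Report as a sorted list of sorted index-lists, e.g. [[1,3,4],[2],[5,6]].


D_4 Cartan matrix, 4 simple roots permuted; ρ=(1,1,1,1).

Each λ_j+ρ reduced to Ā_7; 4-tuples below use C's row order:

  1: (0, 0, 3, 0);  2: (2, 0, 1, 0);  3: (0, 0, 3, 0);  4: (0, 0, 3, 0);  5: (0, 0, 3, 0)

2 distinct reps among the 5 weights ⇒ 2 W_7-linkage classes:

[[1, 3, 4, 5], [2]]


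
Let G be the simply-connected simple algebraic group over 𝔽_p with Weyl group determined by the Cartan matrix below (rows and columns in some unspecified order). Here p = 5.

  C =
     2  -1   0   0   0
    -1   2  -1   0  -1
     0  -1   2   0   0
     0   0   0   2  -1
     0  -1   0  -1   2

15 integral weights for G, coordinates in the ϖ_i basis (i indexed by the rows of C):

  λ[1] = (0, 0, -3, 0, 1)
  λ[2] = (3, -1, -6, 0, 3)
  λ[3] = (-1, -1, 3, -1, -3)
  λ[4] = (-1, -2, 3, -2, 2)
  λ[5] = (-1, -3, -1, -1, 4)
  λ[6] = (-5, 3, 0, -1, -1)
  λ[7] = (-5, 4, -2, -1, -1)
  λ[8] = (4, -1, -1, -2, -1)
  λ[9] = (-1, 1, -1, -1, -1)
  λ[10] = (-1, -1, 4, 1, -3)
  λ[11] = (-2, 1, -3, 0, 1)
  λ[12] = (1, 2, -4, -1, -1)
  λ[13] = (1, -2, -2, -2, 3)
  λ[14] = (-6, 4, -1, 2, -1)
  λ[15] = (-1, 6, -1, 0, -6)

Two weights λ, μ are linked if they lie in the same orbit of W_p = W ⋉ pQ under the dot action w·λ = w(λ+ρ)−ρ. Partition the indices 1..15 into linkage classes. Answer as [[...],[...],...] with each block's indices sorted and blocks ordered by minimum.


Type D_5, rank 5, |W|=1920; reorder rows/cols to standard.

λ_j+ρ reflected into Ā_5 (⟨·,θ^∨⟩≤5); 5-tuples as given:

  1: (0, 1, 1, 1, 0)
  2: (1, 0, 0, 3, 0)
  3: (0, 2, 0, 0, 0)
  4: (0, 1, 2, 0, 0)
  5: (0, 2, 0, 0, 0)
  6: (4, 0, 1, 0, 0)
  7: (4, 0, 1, 0, 0)
  8: (4, 0, 1, 0, 0)
  9: (0, 2, 0, 0, 0)
  10: (2, 0, 3, 0, 0)
  11: (0, 1, 1, 1, 0)
  12: (2, 0, 3, 0, 0)
  13: (0, 1, 1, 1, 0)
  14: (2, 0, 3, 0, 0)
  15: (0, 2, 0, 0, 0)

Grouping the 15 weights by Ā_5-representative: 6 linkage classes.

[[1, 11, 13], [2], [3, 5, 9, 15], [4], [6, 7, 8], [10, 12, 14]]


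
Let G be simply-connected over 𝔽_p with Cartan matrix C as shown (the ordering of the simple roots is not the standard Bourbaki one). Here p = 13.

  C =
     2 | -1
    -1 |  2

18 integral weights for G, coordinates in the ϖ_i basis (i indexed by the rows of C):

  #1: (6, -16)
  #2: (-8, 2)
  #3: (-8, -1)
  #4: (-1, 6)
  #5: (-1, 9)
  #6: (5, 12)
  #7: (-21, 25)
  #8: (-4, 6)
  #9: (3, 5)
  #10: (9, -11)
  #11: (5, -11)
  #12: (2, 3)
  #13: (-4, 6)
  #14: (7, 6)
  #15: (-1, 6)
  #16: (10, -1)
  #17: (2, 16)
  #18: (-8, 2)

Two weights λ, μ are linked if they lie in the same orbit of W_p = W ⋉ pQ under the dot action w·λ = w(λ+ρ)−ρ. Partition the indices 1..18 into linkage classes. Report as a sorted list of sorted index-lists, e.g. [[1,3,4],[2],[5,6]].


Cartan matrix: type A_2 (|W|=6); un-permuting the 2 rows.

W_13-reps of the 18 weights in Ā_13 (same 2-coord order as C):

  1: (6, 5) · 2: (3, 4) · 3: (0, 7) · 4: (0, 7) · 5: (0, 10) · 6: (0, 7) · 7: (0, 7) · 8: (3, 4) · 9: (4, 6) · 10: (0, 10) · 11: (4, 6) · 12: (3, 4) · 13: (3, 4) · 14: (6, 5) · 15: (0, 7) · 16: (11, 0) · 17: (4, 6) · 18: (3, 4)

Partition of {1..18} into 6 W_13-dot-orbits:

[[1, 14], [2, 8, 12, 13, 18], [3, 4, 6, 7, 15], [5, 10], [9, 11, 17], [16]]


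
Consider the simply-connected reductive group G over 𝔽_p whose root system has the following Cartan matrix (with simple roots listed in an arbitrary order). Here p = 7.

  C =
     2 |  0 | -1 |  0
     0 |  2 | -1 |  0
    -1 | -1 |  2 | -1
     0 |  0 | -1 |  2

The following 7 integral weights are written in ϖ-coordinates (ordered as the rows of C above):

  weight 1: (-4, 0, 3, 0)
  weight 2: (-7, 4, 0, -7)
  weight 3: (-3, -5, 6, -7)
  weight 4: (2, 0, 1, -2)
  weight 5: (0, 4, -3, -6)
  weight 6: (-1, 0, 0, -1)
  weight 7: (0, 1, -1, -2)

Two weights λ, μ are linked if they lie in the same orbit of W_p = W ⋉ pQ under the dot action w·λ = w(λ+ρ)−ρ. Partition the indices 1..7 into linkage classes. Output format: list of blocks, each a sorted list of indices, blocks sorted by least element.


D_4 Cartan matrix, 4 simple roots permuted; ρ=(1,1,1,1).

Ā_7 reps of the 7 weights (D_4, coords as presented):

  λ_1+ρ ↦ (3, 1, 1, 1) · λ_2+ρ ↦ (0, 1, 1, 0) · λ_3+ρ ↦ (3, 1, 1, 1) · λ_4+ρ ↦ (3, 1, 1, 1) · λ_5+ρ ↦ (3, 1, 1, 1) · λ_6+ρ ↦ (0, 1, 1, 0) · λ_7+ρ ↦ (0, 1, 1, 0)

Grouping the 7 weights by Ā_7-representative: 2 linkage classes.

[[1, 3, 4, 5], [2, 6, 7]]


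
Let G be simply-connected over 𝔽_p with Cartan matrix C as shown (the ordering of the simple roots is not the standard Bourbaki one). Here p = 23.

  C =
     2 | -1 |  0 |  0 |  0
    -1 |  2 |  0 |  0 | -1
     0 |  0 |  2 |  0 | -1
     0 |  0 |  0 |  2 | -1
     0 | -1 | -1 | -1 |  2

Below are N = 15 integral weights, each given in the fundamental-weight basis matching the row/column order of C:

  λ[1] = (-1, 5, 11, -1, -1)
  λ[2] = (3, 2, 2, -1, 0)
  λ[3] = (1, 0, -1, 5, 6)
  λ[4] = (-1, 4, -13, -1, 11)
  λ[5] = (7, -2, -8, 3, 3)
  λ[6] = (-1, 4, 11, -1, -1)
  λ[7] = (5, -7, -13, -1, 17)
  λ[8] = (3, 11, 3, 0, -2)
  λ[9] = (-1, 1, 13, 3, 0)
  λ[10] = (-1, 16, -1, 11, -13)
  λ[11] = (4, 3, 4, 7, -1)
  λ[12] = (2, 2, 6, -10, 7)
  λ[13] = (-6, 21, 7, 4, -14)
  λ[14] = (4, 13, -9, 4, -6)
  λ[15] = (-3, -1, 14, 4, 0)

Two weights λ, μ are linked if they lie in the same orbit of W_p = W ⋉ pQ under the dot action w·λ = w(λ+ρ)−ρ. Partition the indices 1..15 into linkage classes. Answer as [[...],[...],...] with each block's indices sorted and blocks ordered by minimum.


C ↔ D_5 under row/col permutation; |W(D_5)| = 1920.

Each λ_j+ρ reduced to Ā_23; 5-tuples below use C's row order:

  λ_1 → (0, 5, 12, 0, 0);  λ_2 → (4, 3, 3, 0, 1);  λ_3 → (2, 0, 0, 6, 7);  λ_4 → (0, 5, 12, 0, 0);  λ_5 → (4, 3, 3, 0, 1);  λ_6 → (0, 5, 12, 0, 0);  λ_7 → (0, 5, 12, 0, 0);  λ_8 → (4, 3, 3, 0, 1);  λ_9 → (0, 1, 14, 4, 1);  λ_10 → (0, 5, 12, 0, 0);  λ_11 → (5, 1, 5, 8, 0);  λ_12 → (3, 2, 6, 8, 1);  λ_13 → (5, 1, 5, 8, 0);  λ_14 → (5, 1, 5, 8, 0);  λ_15 → (0, 1, 14, 4, 1)

These 15 weights hit 6 W_23-dot-orbits; sizes (5, 3, 1, 2, 3, 1):

[[1, 4, 6, 7, 10], [2, 5, 8], [3], [9, 15], [11, 13, 14], [12]]


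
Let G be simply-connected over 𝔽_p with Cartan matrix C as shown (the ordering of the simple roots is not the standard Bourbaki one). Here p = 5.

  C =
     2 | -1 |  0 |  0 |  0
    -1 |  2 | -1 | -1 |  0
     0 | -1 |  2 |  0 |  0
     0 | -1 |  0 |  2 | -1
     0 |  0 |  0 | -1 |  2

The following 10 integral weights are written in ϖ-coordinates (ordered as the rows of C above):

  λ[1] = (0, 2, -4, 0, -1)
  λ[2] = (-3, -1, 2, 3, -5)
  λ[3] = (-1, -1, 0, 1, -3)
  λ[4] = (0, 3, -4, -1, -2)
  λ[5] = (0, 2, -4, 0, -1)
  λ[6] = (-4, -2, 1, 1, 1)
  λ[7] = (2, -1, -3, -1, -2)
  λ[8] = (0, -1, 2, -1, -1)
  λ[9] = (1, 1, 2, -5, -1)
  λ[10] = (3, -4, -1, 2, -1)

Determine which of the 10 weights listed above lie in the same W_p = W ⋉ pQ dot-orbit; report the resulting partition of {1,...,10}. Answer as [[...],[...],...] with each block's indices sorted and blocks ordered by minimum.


Type D_5, rank 5, |W|=1920; reorder rows/cols to standard.

Folding the 10 weights λ_j+ρ into Ā_5 (reps in the given 5-coord order):

  λ_1 → (1, 0, 3, 0, 0);  λ_2 → (0, 0, 1, 0, 2);  λ_3 → (0, 0, 1, 0, 2);  λ_4 → (1, 0, 3, 0, 0);  λ_5 → (1, 0, 3, 0, 0);  λ_6 → (0, 1, 1, 1, 0);  λ_7 → (0, 0, 1, 0, 2);  λ_8 → (1, 0, 3, 0, 0);  λ_9 → (0, 0, 1, 0, 2);  λ_10 → (1, 0, 3, 0, 0)

These 10 weights hit 3 W_5-dot-orbits; sizes (5, 4, 1):

[[1, 4, 5, 8, 10], [2, 3, 7, 9], [6]]
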